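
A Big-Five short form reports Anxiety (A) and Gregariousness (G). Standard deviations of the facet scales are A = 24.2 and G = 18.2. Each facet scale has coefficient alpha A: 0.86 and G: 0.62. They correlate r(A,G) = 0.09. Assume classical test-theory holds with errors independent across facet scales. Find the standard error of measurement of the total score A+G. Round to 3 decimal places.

Var(total) = 916.88 + 79.2792 = 996.159.
True-score variance = 709.019 + 79.2792 = 788.298, so reliability = 0.7913.
Error variance = 996.159 − 788.298 = 207.861; SEM = √207.861 = 14.417.

14.417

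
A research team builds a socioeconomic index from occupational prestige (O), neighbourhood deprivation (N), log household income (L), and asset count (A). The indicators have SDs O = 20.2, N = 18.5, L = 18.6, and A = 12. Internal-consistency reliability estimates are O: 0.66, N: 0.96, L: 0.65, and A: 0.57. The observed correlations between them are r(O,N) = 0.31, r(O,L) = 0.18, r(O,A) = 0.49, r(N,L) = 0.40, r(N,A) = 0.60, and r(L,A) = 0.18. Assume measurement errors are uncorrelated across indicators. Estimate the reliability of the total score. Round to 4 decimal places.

0.8640

Var(O+N+L+A) = 20.2² + 18.5² + 18.6² + 12² + 2·[20.2·18.5·0.31 + 20.2·18.6·0.18 + 20.2·12·0.49 + 18.5·18.6·0.40 + 18.5·12·0.60 + 18.6·12·0.18] = 1240.25 + 1226.54 = 2466.79.
Under uncorrelated errors the observed covariances equal the true-score covariances, so only the own-variance terms attenuate.
True-score variance = [20.2²·0.66 + 18.5²·0.96 + 18.6²·0.65 + 12²·0.57] + 1226.54 = 904.82 + 1226.54 = 2131.36.
Reliability = 2131.36 / 2466.79 = 0.8640.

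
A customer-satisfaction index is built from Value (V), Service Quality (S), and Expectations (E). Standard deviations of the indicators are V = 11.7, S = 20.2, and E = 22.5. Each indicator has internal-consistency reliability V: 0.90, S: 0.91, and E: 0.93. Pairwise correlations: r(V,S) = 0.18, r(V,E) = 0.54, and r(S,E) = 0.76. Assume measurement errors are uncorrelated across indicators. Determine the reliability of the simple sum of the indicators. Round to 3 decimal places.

Var(V+S+E) = 11.7² + 20.2² + 22.5² + 2·[11.7·20.2·0.18 + 11.7·22.5·0.54 + 20.2·22.5·0.76] = 1051.18 + 1060.23 = 2111.41.
Because errors are independent across components, Cov(Tᵢ,Tⱼ) = Cov(Xᵢ,Xⱼ); the off-diagonal part of the true-score variance is the same as above.
True-score variance = [11.7²·0.90 + 20.2²·0.91 + 22.5²·0.93] + 1060.23 = 965.33 + 1060.23 = 2025.56.
Reliability = 2025.56 / 2111.41 = 0.959.

0.959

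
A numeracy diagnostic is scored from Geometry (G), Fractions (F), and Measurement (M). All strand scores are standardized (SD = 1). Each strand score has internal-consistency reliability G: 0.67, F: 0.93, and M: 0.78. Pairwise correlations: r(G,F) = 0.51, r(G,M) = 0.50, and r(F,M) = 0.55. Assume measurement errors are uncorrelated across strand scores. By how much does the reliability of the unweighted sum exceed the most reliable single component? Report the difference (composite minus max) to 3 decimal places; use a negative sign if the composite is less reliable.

Var(sum) = 3 + 3.12 = 6.12; true-score variance = 2.38 + 3.12 = 5.5; composite reliability = 0.8987.
Max component reliability = 0.9300.
Difference = 0.8987 − 0.9300 = -0.031.

-0.031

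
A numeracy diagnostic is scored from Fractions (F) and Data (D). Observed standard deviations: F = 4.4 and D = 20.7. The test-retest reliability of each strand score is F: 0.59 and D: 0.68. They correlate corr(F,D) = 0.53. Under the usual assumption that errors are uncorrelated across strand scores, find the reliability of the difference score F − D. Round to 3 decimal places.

Var(F−D) = 4.4² + 20.7² − 2·4.4·20.7·0.53 = 447.85 − 96.5448 = 351.305.
Under uncorrelated errors the observed covariances equal the true-score covariances, so only the own-variance terms attenuate.
True-score variance = [4.4²·0.59 + 20.7²·0.68] − 96.5448 = 302.796 − 96.5448 = 206.251.
Reliability = 206.251 / 351.305 = 0.587.

0.587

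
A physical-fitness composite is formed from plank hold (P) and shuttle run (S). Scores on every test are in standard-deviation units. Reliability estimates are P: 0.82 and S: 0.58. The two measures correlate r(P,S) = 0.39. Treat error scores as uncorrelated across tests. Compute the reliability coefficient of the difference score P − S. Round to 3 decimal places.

0.508

Var(P−S) = 1 + 1 − 2·0.39 = 2 − 0.78 = 1.22.
Because errors are independent across components, Cov(Tᵢ,Tⱼ) = Cov(Xᵢ,Xⱼ); the off-diagonal part of the true-score variance is the same as above.
True-score variance = [0.82 + 0.58] − 0.78 = 1.4 − 0.78 = 0.62.
Reliability = 0.62 / 1.22 = 0.508.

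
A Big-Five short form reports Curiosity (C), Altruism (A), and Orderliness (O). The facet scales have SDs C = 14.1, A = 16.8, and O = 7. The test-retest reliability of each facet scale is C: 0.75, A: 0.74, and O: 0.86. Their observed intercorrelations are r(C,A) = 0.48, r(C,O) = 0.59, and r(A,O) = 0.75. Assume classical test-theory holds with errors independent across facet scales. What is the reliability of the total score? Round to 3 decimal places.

Var(C+A+O) = 14.1² + 16.8² + 7² + 2·[14.1·16.8·0.48 + 14.1·7·0.59 + 16.8·7·0.75] = 530.05 + 520.271 = 1050.32.
Because errors are independent across components, Cov(Tᵢ,Tⱼ) = Cov(Xᵢ,Xⱼ); the off-diagonal part of the true-score variance is the same as above.
True-score variance = [14.1²·0.75 + 16.8²·0.74 + 7²·0.86] + 520.271 = 400.105 + 520.271 = 920.376.
Reliability = 920.376 / 1050.32 = 0.876.

0.876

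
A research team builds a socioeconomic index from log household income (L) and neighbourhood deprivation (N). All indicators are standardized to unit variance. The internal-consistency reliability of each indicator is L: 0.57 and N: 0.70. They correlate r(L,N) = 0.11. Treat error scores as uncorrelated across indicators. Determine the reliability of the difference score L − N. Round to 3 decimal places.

Var(L−N) = 1 + 1 − 2·0.11 = 2 − 0.22 = 1.78.
Because errors are independent across components, Cov(Tᵢ,Tⱼ) = Cov(Xᵢ,Xⱼ); the off-diagonal part of the true-score variance is the same as above.
True-score variance = [0.57 + 0.70] − 0.22 = 1.27 − 0.22 = 1.05.
Reliability = 1.05 / 1.78 = 0.590.

0.590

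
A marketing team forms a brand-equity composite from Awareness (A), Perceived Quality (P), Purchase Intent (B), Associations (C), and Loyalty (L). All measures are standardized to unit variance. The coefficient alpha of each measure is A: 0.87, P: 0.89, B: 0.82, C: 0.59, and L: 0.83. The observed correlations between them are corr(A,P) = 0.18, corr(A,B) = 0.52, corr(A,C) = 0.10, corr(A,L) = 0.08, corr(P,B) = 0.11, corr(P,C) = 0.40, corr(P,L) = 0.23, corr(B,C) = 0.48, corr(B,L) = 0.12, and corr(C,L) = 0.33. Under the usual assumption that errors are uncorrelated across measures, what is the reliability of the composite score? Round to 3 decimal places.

Var(A+P+B+C+L) = 5 + 2·[0.18 + 0.52 + 0.10 + 0.08 + 0.11 + 0.40 + 0.23 + 0.48 + 0.12 + 0.33] = 5 + 5.1 = 10.1.
Because errors are independent across components, Cov(Tᵢ,Tⱼ) = Cov(Xᵢ,Xⱼ); the off-diagonal part of the true-score variance is the same as above.
True-score variance = [0.87 + 0.89 + 0.82 + 0.59 + 0.83] + 5.1 = 4 + 5.1 = 9.1.
Reliability = 9.1 / 10.1 = 0.901.

0.901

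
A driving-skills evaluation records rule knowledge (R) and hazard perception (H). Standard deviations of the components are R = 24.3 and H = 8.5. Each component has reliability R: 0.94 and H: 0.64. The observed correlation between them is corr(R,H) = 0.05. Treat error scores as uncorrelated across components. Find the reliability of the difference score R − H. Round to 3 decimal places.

0.904

Var(R−H) = 24.3² + 8.5² − 2·24.3·8.5·0.05 = 662.74 − 20.655 = 642.085.
Under uncorrelated errors the observed covariances equal the true-score covariances, so only the own-variance terms attenuate.
True-score variance = [24.3²·0.94 + 8.5²·0.64] − 20.655 = 601.301 − 20.655 = 580.646.
Reliability = 580.646 / 642.085 = 0.904.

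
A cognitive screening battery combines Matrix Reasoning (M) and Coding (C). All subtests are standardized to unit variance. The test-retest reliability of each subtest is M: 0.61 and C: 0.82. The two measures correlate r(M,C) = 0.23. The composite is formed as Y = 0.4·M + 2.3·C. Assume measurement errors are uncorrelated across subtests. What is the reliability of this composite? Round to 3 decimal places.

0.827

Var(Y) = 0.4² + 2.3² + 2·[0.92·0.23] = 5.45 + 0.4232 = 5.8732.
Because errors are independent across components, Cov(Tᵢ,Tⱼ) = Cov(Xᵢ,Xⱼ); the off-diagonal part of the true-score variance is the same as above.
True-score variance = [0.4²·0.61 + 2.3²·0.82] + 0.4232 = 4.4354 + 0.4232 = 4.8586.
Reliability = 4.8586 / 5.8732 = 0.827.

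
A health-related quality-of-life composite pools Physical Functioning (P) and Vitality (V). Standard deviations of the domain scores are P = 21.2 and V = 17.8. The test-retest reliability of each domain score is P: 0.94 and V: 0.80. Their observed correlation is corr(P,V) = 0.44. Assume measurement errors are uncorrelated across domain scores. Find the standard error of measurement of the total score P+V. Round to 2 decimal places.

9.50

Var(total) = 766.28 + 332.077 = 1098.36.
True-score variance = 675.946 + 332.077 = 1008.02, so reliability = 0.9178.
Error variance = 1098.36 − 1008.02 = 90.3344; SEM = √90.3344 = 9.50.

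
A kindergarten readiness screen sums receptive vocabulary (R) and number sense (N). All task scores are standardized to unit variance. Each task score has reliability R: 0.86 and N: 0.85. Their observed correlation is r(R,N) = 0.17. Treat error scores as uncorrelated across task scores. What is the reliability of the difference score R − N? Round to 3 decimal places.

0.825

Var(R−N) = 1 + 1 − 2·0.17 = 2 − 0.34 = 1.66.
Under uncorrelated errors the observed covariances equal the true-score covariances, so only the own-variance terms attenuate.
True-score variance = [0.86 + 0.85] − 0.34 = 1.71 − 0.34 = 1.37.
Reliability = 1.37 / 1.66 = 0.825.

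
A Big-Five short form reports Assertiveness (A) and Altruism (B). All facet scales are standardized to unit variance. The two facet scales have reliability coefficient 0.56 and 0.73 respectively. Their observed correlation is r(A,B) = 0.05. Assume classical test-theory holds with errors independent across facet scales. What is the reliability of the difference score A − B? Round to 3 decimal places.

0.626

Var(A−B) = 1 + 1 − 2·0.05 = 2 − 0.1 = 1.9.
Under uncorrelated errors the observed covariances equal the true-score covariances, so only the own-variance terms attenuate.
True-score variance = [0.56 + 0.73] − 0.1 = 1.29 − 0.1 = 1.19.
Reliability = 1.19 / 1.9 = 0.626.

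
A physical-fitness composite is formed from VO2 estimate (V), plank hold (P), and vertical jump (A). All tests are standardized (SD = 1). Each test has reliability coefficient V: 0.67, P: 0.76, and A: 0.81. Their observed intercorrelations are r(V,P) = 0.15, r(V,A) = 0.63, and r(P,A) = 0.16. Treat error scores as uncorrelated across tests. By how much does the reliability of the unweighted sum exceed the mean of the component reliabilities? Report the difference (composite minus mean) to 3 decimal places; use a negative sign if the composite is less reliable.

Var(sum) = 3 + 1.88 = 4.88; true-score variance = 2.24 + 1.88 = 4.12; composite reliability = 0.8443.
Mean component reliability = 0.7467.
Difference = 0.8443 − 0.7467 = 0.098.

0.098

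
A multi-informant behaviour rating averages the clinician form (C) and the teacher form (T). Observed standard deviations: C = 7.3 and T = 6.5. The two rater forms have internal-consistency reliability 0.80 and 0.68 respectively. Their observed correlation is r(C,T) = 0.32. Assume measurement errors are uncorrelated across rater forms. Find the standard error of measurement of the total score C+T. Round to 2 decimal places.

4.92

Var(total) = 95.54 + 30.368 = 125.908.
True-score variance = 71.362 + 30.368 = 101.73, so reliability = 0.8080.
Error variance = 125.908 − 101.73 = 24.178; SEM = √24.178 = 4.92.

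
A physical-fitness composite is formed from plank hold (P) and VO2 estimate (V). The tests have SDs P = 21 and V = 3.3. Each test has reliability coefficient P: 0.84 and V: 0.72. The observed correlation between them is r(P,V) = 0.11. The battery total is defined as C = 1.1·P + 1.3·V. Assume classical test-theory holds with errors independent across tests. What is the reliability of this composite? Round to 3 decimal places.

0.842

Var(C) = 1.1²·21² + 1.3²·3.3² + 2·[1.43·21·3.3·0.11] = 552.014 + 21.8018 = 573.816.
With uncorrelated errors the cross-covariances are all true-score covariance, so they carry over unchanged; only the diagonal terms shrink to ρᵢσᵢ².
True-score variance = [1.1²·21²·0.84 + 1.3²·3.3²·0.72] + 21.8018 = 461.483 + 21.8018 = 483.285.
Reliability = 483.285 / 573.816 = 0.842.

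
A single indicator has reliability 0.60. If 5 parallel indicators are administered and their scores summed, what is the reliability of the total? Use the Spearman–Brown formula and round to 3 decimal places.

0.882

ρ_k = kρ / (1 + (k−1)ρ) = 5·0.60 / (1 + 4·0.60) = 3.000 / 3.400 = 0.882.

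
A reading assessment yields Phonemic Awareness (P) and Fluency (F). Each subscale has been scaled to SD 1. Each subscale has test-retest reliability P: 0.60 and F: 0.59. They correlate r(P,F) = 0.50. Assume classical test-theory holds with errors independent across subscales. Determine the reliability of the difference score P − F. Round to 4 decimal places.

0.1900

Var(P−F) = 1 + 1 − 2·0.50 = 2 − 1 = 1.
With uncorrelated errors the cross-covariances are all true-score covariance, so they carry over unchanged; only the diagonal terms shrink to ρᵢσᵢ².
True-score variance = [0.60 + 0.59] − 1 = 1.19 − 1 = 0.19.
Reliability = 0.19 / 1 = 0.1900.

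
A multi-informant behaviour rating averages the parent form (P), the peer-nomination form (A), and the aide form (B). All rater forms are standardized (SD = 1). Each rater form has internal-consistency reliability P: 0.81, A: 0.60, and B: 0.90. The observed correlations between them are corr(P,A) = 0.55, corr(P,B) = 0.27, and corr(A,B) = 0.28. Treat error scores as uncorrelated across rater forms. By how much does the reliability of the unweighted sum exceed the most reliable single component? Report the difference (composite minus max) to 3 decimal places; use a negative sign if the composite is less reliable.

-0.033

Var(sum) = 3 + 2.2 = 5.2; true-score variance = 2.31 + 2.2 = 4.51; composite reliability = 0.8673.
Max component reliability = 0.9000.
Difference = 0.8673 − 0.9000 = -0.033.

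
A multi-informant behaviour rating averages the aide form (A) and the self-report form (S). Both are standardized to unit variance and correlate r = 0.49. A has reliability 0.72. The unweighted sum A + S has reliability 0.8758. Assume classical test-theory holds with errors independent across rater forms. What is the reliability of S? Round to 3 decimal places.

Var(A+S) = 2 + 2·0.49 = 2.980.
True-score variance = ρ_A + ρ_S + 2·0.49, so 0.8758 = (0.72 + ρ_S + 0.98) / 2.980.
ρ_S = 0.8758·2.980 − 0.72 − 0.98 = 0.910.

0.910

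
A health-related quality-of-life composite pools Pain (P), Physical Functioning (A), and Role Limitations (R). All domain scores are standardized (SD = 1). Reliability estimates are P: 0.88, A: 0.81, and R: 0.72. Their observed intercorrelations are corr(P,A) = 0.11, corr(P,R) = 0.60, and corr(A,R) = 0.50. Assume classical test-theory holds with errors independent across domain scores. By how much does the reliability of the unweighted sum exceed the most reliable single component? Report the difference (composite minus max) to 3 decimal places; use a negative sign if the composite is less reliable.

Var(sum) = 3 + 2.42 = 5.42; true-score variance = 2.41 + 2.42 = 4.83; composite reliability = 0.8911.
Max component reliability = 0.8800.
Difference = 0.8911 − 0.8800 = 0.011.

0.011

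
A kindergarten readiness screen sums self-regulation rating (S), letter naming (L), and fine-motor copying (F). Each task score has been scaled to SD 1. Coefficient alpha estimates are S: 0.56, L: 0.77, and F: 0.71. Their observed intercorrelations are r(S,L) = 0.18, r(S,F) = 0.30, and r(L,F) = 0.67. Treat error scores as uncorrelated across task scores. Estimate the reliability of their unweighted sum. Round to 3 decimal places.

0.819

Var(S+L+F) = 3 + 2·[0.18 + 0.30 + 0.67] = 3 + 2.3 = 5.3.
With uncorrelated errors the cross-covariances are all true-score covariance, so they carry over unchanged; only the diagonal terms shrink to ρᵢσᵢ².
True-score variance = [0.56 + 0.77 + 0.71] + 2.3 = 2.04 + 2.3 = 4.34.
Reliability = 4.34 / 5.3 = 0.819.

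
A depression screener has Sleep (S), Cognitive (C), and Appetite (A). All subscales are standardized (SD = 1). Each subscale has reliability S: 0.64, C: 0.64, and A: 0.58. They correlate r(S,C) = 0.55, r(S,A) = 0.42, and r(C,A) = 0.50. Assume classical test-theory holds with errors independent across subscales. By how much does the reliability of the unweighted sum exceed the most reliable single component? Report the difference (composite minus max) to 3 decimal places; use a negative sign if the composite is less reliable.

0.168

Var(sum) = 3 + 2.94 = 5.94; true-score variance = 1.86 + 2.94 = 4.8; composite reliability = 0.8081.
Max component reliability = 0.6400.
Difference = 0.8081 − 0.6400 = 0.168.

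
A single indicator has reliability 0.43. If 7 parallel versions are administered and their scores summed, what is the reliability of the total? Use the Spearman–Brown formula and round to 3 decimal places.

ρ_k = kρ / (1 + (k−1)ρ) = 7·0.43 / (1 + 6·0.43) = 3.010 / 3.580 = 0.841.

0.841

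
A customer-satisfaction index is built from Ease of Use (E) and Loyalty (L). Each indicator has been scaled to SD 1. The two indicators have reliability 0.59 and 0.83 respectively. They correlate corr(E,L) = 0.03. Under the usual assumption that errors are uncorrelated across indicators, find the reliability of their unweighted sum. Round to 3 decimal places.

0.718

Var(E+L) = 2 + 2·[0.03] = 2 + 0.06 = 2.06.
With uncorrelated errors the cross-covariances are all true-score covariance, so they carry over unchanged; only the diagonal terms shrink to ρᵢσᵢ².
True-score variance = [0.59 + 0.83] + 0.06 = 1.42 + 0.06 = 1.48.
Reliability = 1.48 / 2.06 = 0.718.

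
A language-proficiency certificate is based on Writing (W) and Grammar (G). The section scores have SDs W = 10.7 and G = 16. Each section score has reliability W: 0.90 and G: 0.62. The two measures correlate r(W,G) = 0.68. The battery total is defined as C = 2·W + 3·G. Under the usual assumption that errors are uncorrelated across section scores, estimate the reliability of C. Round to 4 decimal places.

0.7785

Var(C) = 2²·10.7² + 3²·16² + 2·[6·10.7·16·0.68] = 2761.96 + 1396.99 = 4158.95.
Under uncorrelated errors the observed covariances equal the true-score covariances, so only the own-variance terms attenuate.
True-score variance = [2²·10.7²·0.90 + 3²·16²·0.62] + 1396.99 = 1840.64 + 1396.99 = 3237.64.
Reliability = 3237.64 / 4158.95 = 0.7785.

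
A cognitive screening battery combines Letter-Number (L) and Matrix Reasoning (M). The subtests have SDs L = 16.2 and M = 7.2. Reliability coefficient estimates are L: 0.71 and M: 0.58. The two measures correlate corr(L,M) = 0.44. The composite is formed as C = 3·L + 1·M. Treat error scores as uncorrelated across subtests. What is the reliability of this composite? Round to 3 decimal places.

0.740

Var(C) = 3²·16.2² + 7.2² + 2·[3·16.2·7.2·0.44] = 2413.8 + 307.93 = 2721.73.
Under uncorrelated errors the observed covariances equal the true-score covariances, so only the own-variance terms attenuate.
True-score variance = [3²·16.2²·0.71 + 7.2²·0.58] + 307.93 = 1707.06 + 307.93 = 2014.99.
Reliability = 2014.99 / 2721.73 = 0.740.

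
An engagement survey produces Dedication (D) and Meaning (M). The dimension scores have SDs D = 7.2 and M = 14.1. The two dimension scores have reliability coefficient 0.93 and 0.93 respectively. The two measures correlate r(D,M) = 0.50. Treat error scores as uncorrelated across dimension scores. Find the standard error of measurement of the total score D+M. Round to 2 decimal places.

4.19

Var(total) = 250.65 + 101.52 = 352.17.
True-score variance = 233.105 + 101.52 = 334.625, so reliability = 0.9502.
Error variance = 352.17 − 334.625 = 17.5455; SEM = √17.5455 = 4.19.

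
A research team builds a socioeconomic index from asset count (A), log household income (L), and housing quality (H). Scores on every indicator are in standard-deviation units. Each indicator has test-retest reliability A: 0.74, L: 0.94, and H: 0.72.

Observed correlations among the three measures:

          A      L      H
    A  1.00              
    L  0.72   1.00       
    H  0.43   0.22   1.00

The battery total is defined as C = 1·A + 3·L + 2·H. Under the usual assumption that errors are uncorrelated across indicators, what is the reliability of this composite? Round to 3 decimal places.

Var(C) = 1 + 3² + 2² + 2·[3·0.72 + 2·0.43 + 6·0.22] = 14 + 8.68 = 22.68.
With uncorrelated errors the cross-covariances are all true-score covariance, so they carry over unchanged; only the diagonal terms shrink to ρᵢσᵢ².
True-score variance = [0.74 + 3²·0.94 + 2²·0.72] + 8.68 = 12.08 + 8.68 = 20.76.
Reliability = 20.76 / 22.68 = 0.915.

0.915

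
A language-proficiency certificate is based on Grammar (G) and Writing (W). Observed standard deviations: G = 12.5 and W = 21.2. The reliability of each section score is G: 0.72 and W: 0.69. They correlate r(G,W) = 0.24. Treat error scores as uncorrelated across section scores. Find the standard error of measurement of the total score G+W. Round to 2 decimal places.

13.53

Var(total) = 605.69 + 127.2 = 732.89.
True-score variance = 422.614 + 127.2 = 549.814, so reliability = 0.7502.
Error variance = 732.89 − 549.814 = 183.076; SEM = √183.076 = 13.53.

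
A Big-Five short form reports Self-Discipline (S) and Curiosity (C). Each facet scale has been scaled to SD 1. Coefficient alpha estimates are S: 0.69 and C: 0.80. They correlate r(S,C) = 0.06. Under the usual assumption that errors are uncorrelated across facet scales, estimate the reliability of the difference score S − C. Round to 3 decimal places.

Var(S−C) = 1 + 1 − 2·0.06 = 2 − 0.12 = 1.88.
Under uncorrelated errors the observed covariances equal the true-score covariances, so only the own-variance terms attenuate.
True-score variance = [0.69 + 0.80] − 0.12 = 1.49 − 0.12 = 1.37.
Reliability = 1.37 / 1.88 = 0.729.

0.729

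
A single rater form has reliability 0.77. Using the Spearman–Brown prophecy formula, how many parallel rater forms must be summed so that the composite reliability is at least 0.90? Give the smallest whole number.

3

k ≥ ρ*(1−ρ₁)/(ρ₁(1−ρ*)) = 0.90·0.23 / (0.77·0.10) = 2.688.
Smallest integer k = 3.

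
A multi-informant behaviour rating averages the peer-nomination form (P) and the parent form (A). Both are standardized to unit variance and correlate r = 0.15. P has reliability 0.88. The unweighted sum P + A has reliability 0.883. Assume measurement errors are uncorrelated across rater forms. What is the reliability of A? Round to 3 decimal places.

0.851

Var(P+A) = 2 + 2·0.15 = 2.300.
True-score variance = ρ_P + ρ_A + 2·0.15, so 0.883 = (0.88 + ρ_A + 0.30) / 2.300.
ρ_A = 0.883·2.300 − 0.88 − 0.30 = 0.851.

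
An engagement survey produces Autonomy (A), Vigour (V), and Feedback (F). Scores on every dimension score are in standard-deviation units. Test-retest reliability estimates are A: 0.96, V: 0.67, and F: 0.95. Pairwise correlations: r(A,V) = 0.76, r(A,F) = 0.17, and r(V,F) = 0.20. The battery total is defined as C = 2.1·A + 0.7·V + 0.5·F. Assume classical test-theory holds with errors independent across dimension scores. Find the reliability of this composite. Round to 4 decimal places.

0.9555

Var(C) = 2.1² + 0.7² + 0.5² + 2·[1.47·0.76 + 1.05·0.17 + 0.35·0.20] = 5.15 + 2.7314 = 7.8814.
With uncorrelated errors the cross-covariances are all true-score covariance, so they carry over unchanged; only the diagonal terms shrink to ρᵢσᵢ².
True-score variance = [2.1²·0.96 + 0.7²·0.67 + 0.5²·0.95] + 2.7314 = 4.7994 + 2.7314 = 7.5308.
Reliability = 7.5308 / 7.8814 = 0.9555.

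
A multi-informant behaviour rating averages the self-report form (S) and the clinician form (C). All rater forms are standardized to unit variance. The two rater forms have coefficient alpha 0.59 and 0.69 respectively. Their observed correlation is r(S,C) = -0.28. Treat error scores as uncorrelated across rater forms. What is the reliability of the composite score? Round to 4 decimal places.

0.5000

Var(S+C) = 2 + 2·[(-0.28)] = 2 − 0.56 = 1.44.
Under uncorrelated errors the observed covariances equal the true-score covariances, so only the own-variance terms attenuate.
True-score variance = [0.59 + 0.69] − 0.56 = 1.28 − 0.56 = 0.72.
Reliability = 0.72 / 1.44 = 0.5000.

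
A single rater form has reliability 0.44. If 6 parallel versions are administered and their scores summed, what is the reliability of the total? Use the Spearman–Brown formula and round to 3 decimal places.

ρ_k = kρ / (1 + (k−1)ρ) = 6·0.44 / (1 + 5·0.44) = 2.640 / 3.200 = 0.825.

0.825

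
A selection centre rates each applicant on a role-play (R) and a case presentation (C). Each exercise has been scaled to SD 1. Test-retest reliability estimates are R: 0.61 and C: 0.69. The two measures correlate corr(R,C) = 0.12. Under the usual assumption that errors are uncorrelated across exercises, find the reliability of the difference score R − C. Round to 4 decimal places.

Var(R−C) = 1 + 1 − 2·0.12 = 2 − 0.24 = 1.76.
With uncorrelated errors the cross-covariances are all true-score covariance, so they carry over unchanged; only the diagonal terms shrink to ρᵢσᵢ².
True-score variance = [0.61 + 0.69] − 0.24 = 1.3 − 0.24 = 1.06.
Reliability = 1.06 / 1.76 = 0.6023.

0.6023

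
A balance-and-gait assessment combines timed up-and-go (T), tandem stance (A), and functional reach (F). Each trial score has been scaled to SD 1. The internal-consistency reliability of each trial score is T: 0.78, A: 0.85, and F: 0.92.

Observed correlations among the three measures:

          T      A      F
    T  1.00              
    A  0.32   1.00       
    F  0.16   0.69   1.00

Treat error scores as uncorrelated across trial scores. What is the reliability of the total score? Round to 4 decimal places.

0.9157

Var(T+A+F) = 3 + 2·[0.32 + 0.16 + 0.69] = 3 + 2.34 = 5.34.
Because errors are independent across components, Cov(Tᵢ,Tⱼ) = Cov(Xᵢ,Xⱼ); the off-diagonal part of the true-score variance is the same as above.
True-score variance = [0.78 + 0.85 + 0.92] + 2.34 = 2.55 + 2.34 = 4.89.
Reliability = 4.89 / 5.34 = 0.9157.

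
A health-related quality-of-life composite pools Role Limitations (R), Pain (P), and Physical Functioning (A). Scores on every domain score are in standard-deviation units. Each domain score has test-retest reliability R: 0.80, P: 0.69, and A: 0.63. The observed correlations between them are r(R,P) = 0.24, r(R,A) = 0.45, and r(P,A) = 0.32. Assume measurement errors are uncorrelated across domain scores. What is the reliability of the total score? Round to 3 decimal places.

0.825

Var(R+P+A) = 3 + 2·[0.24 + 0.45 + 0.32] = 3 + 2.02 = 5.02.
Under uncorrelated errors the observed covariances equal the true-score covariances, so only the own-variance terms attenuate.
True-score variance = [0.80 + 0.69 + 0.63] + 2.02 = 2.12 + 2.02 = 4.14.
Reliability = 4.14 / 5.02 = 0.825.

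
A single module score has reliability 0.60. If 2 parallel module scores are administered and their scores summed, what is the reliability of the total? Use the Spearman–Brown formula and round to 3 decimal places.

0.750

ρ_k = kρ / (1 + (k−1)ρ) = 2·0.60 / (1 + 1·0.60) = 1.200 / 1.600 = 0.750.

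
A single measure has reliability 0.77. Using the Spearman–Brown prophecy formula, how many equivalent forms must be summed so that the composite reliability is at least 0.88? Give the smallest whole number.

3

k ≥ ρ*(1−ρ₁)/(ρ₁(1−ρ*)) = 0.88·0.23 / (0.77·0.12) = 2.190.
Smallest integer k = 3.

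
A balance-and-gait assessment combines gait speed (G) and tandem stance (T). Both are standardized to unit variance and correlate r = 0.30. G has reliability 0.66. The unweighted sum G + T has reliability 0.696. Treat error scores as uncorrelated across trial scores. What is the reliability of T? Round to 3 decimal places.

Var(G+T) = 2 + 2·0.30 = 2.600.
True-score variance = ρ_G + ρ_T + 2·0.30, so 0.696 = (0.66 + ρ_T + 0.60) / 2.600.
ρ_T = 0.696·2.600 − 0.66 − 0.60 = 0.550.

0.550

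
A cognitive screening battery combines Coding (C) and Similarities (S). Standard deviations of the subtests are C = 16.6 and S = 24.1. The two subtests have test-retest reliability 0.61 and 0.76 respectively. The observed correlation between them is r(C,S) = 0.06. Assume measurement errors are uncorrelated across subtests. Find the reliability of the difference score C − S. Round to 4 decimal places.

Var(C−S) = 16.6² + 24.1² − 2·16.6·24.1·0.06 = 856.37 − 48.0072 = 808.363.
With uncorrelated errors the cross-covariances are all true-score covariance, so they carry over unchanged; only the diagonal terms shrink to ρᵢσᵢ².
True-score variance = [16.6²·0.61 + 24.1²·0.76] − 48.0072 = 609.507 − 48.0072 = 561.5.
Reliability = 561.5 / 808.363 = 0.6946.

0.6946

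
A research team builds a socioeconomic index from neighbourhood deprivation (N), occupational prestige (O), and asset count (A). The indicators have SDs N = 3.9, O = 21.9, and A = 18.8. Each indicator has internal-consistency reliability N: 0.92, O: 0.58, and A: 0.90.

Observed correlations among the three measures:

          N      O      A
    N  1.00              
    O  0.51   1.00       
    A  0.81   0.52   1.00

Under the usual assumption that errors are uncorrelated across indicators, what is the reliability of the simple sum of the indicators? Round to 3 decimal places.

0.839

Var(N+O+A) = 3.9² + 21.9² + 18.8² + 2·[3.9·21.9·0.51 + 3.9·18.8·0.81 + 21.9·18.8·0.52] = 848.26 + 634.085 = 1482.35.
With uncorrelated errors the cross-covariances are all true-score covariance, so they carry over unchanged; only the diagonal terms shrink to ρᵢσᵢ².
True-score variance = [3.9²·0.92 + 21.9²·0.58 + 18.8²·0.90] + 634.085 = 610.263 + 634.085 = 1244.35.
Reliability = 1244.35 / 1482.35 = 0.839.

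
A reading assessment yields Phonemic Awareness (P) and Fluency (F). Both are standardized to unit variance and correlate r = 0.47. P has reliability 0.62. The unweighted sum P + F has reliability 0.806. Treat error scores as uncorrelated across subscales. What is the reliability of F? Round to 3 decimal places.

0.810

Var(P+F) = 2 + 2·0.47 = 2.940.
True-score variance = ρ_P + ρ_F + 2·0.47, so 0.806 = (0.62 + ρ_F + 0.94) / 2.940.
ρ_F = 0.806·2.940 − 0.62 − 0.94 = 0.810.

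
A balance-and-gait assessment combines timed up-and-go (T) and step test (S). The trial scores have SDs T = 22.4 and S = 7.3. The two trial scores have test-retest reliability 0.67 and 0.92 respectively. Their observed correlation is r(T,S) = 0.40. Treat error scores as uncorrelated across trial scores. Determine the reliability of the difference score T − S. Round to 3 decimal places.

Var(T−S) = 22.4² + 7.3² − 2·22.4·7.3·0.40 = 555.05 − 130.816 = 424.234.
Because errors are independent across components, Cov(Tᵢ,Tⱼ) = Cov(Xᵢ,Xⱼ); the off-diagonal part of the true-score variance is the same as above.
True-score variance = [22.4²·0.67 + 7.3²·0.92] − 130.816 = 385.206 − 130.816 = 254.39.
Reliability = 254.39 / 424.234 = 0.600.

0.600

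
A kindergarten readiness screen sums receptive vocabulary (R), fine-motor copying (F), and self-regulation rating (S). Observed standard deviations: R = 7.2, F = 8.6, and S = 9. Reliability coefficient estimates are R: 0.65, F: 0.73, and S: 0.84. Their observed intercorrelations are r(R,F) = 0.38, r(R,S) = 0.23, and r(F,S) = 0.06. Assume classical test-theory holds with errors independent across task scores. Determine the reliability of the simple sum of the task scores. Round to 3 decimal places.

0.826

Var(R+F+S) = 7.2² + 8.6² + 9² + 2·[7.2·8.6·0.38 + 7.2·9·0.23 + 8.6·9·0.06] = 206.8 + 86.1552 = 292.955.
With uncorrelated errors the cross-covariances are all true-score covariance, so they carry over unchanged; only the diagonal terms shrink to ρᵢσᵢ².
True-score variance = [7.2²·0.65 + 8.6²·0.73 + 9²·0.84] + 86.1552 = 155.727 + 86.1552 = 241.882.
Reliability = 241.882 / 292.955 = 0.826.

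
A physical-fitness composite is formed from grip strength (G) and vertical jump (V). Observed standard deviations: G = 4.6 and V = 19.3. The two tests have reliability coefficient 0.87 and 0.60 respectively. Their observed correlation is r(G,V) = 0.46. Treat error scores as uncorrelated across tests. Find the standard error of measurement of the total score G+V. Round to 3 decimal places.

12.319

Var(total) = 393.65 + 81.6776 = 475.328.
True-score variance = 241.903 + 81.6776 = 323.581, so reliability = 0.6808.
Error variance = 475.328 − 323.581 = 151.747; SEM = √151.747 = 12.319.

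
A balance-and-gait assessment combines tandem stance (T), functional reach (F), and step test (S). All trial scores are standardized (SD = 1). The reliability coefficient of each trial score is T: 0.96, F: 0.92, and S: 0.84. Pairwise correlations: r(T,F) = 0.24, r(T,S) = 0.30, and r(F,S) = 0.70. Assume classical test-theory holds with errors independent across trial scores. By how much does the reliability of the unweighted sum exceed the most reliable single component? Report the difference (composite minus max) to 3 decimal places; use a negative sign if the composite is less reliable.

-0.011

Var(sum) = 3 + 2.48 = 5.48; true-score variance = 2.72 + 2.48 = 5.2; composite reliability = 0.9489.
Max component reliability = 0.9600.
Difference = 0.9489 − 0.9600 = -0.011.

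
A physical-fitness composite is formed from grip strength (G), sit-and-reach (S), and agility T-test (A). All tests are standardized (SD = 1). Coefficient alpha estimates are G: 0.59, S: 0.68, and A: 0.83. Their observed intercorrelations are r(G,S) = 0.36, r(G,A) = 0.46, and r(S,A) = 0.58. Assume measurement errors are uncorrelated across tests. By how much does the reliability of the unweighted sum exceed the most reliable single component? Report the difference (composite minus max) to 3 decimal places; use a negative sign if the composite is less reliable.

Var(sum) = 3 + 2.8 = 5.8; true-score variance = 2.1 + 2.8 = 4.9; composite reliability = 0.8448.
Max component reliability = 0.8300.
Difference = 0.8448 − 0.8300 = 0.015.

0.015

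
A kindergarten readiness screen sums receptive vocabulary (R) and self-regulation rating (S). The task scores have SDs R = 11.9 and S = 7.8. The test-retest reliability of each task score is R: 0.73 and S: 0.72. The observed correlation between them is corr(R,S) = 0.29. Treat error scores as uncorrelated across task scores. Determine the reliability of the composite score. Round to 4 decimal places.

Var(R+S) = 11.9² + 7.8² + 2·[11.9·7.8·0.29] = 202.45 + 53.8356 = 256.286.
Because errors are independent across components, Cov(Tᵢ,Tⱼ) = Cov(Xᵢ,Xⱼ); the off-diagonal part of the true-score variance is the same as above.
True-score variance = [11.9²·0.73 + 7.8²·0.72] + 53.8356 = 147.18 + 53.8356 = 201.016.
Reliability = 201.016 / 256.286 = 0.7843.

0.7843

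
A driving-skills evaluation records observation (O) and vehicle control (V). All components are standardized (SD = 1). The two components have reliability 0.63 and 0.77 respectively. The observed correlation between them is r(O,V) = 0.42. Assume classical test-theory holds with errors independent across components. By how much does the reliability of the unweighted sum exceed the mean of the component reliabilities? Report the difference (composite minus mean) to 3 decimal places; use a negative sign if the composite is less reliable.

0.089

Var(sum) = 2 + 0.84 = 2.84; true-score variance = 1.4 + 0.84 = 2.24; composite reliability = 0.7887.
Mean component reliability = 0.7000.
Difference = 0.7887 − 0.7000 = 0.089.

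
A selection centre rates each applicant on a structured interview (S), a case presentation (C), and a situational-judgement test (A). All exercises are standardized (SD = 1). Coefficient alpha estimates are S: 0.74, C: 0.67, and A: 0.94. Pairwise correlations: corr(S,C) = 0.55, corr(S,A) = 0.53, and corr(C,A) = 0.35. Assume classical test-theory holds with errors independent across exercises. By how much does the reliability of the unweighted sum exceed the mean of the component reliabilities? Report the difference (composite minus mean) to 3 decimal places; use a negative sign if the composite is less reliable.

0.106

Var(sum) = 3 + 2.86 = 5.86; true-score variance = 2.35 + 2.86 = 5.21; composite reliability = 0.8891.
Mean component reliability = 0.7833.
Difference = 0.8891 − 0.7833 = 0.106.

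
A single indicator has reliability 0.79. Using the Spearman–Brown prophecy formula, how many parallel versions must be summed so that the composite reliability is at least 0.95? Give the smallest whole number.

6

k ≥ ρ*(1−ρ₁)/(ρ₁(1−ρ*)) = 0.95·0.21 / (0.79·0.05) = 5.051.
Smallest integer k = 6.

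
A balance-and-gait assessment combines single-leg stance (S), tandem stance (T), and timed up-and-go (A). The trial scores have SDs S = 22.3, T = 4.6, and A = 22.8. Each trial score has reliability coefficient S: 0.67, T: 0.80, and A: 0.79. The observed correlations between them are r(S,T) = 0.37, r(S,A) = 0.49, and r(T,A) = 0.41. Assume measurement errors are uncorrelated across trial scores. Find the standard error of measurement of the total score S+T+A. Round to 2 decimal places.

Var(total) = 1038.29 + 660.182 = 1698.47.
True-score variance = 760.786 + 660.182 = 1420.97, so reliability = 0.8366.
Error variance = 1698.47 − 1420.97 = 277.504; SEM = √277.504 = 16.66.

16.66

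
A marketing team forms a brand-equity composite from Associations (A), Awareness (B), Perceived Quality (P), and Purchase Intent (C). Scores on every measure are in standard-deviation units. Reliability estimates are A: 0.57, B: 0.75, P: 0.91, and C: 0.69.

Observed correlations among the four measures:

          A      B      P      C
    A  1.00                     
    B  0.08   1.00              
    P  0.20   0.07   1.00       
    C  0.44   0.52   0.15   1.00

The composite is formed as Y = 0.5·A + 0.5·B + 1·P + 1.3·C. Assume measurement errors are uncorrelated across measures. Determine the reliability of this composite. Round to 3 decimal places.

0.847

Var(Y) = 0.5² + 0.5² + 1 + 1.3² + 2·[0.25·0.08 + 0.5·0.20 + 0.65·0.44 + 0.5·0.07 + 0.65·0.52 + 1.3·0.15] = 3.19 + 1.948 = 5.138.
Because errors are independent across components, Cov(Tᵢ,Tⱼ) = Cov(Xᵢ,Xⱼ); the off-diagonal part of the true-score variance is the same as above.
True-score variance = [0.5²·0.57 + 0.5²·0.75 + 0.91 + 1.3²·0.69] + 1.948 = 2.4061 + 1.948 = 4.3541.
Reliability = 4.3541 / 5.138 = 0.847.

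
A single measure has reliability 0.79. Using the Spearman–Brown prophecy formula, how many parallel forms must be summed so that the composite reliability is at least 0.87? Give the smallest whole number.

k ≥ ρ*(1−ρ₁)/(ρ₁(1−ρ*)) = 0.87·0.21 / (0.79·0.13) = 1.779.
Smallest integer k = 2.

2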